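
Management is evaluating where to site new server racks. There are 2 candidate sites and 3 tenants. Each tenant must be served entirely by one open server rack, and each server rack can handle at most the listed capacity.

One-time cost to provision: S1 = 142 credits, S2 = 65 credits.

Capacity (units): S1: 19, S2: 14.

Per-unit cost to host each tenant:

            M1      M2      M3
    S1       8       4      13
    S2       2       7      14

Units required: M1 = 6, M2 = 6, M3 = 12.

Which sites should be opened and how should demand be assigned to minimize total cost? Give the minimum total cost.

Minimum total cost: 399

Open {S1, S2}: M1→S2 2·6=12, M2→S1 4·6=24, M3→S1 13·12=156.
Loads: S1 carries 18/19, S2 carries 6/14. Service 192; fixed 207; total 399.
Next best feasible plan costs 417.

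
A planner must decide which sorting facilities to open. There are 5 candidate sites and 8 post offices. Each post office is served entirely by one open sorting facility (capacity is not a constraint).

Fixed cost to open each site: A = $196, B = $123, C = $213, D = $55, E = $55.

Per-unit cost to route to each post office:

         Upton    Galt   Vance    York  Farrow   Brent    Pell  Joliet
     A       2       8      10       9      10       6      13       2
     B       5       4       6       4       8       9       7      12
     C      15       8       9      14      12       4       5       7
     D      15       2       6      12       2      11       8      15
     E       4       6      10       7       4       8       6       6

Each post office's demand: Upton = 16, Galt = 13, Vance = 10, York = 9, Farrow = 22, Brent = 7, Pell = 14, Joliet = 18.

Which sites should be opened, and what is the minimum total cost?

For any fixed open set, each post office goes to its cheapest open site; total = fixed + service.
{D, E}: Upton→E 4·16=64, Galt→D 2·13=26, Vance→D 6·10=60, York→E 7·9=63, Farrow→D 2·22=44, Brent→E 8·7=56, Pell→E 6·14=84, Joliet→E 6·18=108. Service 505; fixed 110; total 615.
{A, D}: service 433 + fixed 251 = 684
{A, D, E}: Upton→A 2·16=32, Galt→D 2·13=26, Vance→D 6·10=60, York→E 7·9=63, Farrow→D 2·22=44, Brent→A 6·7=42, Pell→E 6·14=84, Joliet→A 2·18=36. Service 387; fixed 306; total 693.
{A, B, C, D, E}: service 332 + fixed 642 = 974
No other subset beats 615.

Open D and E; minimum total cost 615.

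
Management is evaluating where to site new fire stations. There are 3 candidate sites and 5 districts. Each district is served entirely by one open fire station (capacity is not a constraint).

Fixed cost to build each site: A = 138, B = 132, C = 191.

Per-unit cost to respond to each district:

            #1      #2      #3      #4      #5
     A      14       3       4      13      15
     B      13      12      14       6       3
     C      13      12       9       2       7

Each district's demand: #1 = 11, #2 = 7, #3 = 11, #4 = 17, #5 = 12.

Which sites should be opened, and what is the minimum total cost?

For any fixed open set, each district goes to its cheapest open site; total = fixed + service.
{A, B}: #1→B 13·11=143, #2→A 3·7=21, #3→A 4·11=44, #4→B 6·17=102, #5→B 3·12=36. Service 346; fixed 270; total 616.
{C}: service 444 + fixed 191 = 635
{B}: service 519 + fixed 132 = 651
{A, B, C}: service 278 + fixed 461 = 739
No other subset beats 616.

Open A and B; minimum total cost 616.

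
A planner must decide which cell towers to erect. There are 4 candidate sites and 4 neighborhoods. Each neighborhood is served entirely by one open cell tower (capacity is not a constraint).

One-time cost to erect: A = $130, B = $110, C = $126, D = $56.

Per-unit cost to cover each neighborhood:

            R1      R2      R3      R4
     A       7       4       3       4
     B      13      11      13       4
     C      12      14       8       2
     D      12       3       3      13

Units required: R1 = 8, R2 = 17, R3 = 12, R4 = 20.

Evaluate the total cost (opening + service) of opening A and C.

Total cost: 456

Each neighborhood is assigned to its cheapest site among the open ones.
{A, C}: R1→A 7·8=56, R2→A 4·17=68, R3→A 3·12=36, R4→C 2·20=40. Service 200; fixed 256; total 456.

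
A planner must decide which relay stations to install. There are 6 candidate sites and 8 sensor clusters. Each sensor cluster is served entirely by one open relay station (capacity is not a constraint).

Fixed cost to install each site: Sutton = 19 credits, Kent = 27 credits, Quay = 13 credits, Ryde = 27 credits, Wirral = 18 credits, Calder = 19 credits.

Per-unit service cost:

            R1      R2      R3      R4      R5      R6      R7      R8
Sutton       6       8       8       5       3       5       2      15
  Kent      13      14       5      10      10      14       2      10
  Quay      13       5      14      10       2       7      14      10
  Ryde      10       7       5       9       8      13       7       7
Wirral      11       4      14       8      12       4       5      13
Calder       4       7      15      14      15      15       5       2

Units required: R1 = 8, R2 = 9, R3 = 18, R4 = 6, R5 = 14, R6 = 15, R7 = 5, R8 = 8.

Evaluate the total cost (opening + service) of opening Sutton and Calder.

Total cost: 450

Each sensor cluster is assigned to its cheapest site among the open ones.
{Sutton, Calder}: R1→Calder 4·8=32, R2→Calder 7·9=63, R3→Sutton 8·18=144, R4→Sutton 5·6=30, R5→Sutton 3·14=42, R6→Sutton 5·15=75, R7→Sutton 2·5=10, R8→Calder 2·8=16. Service 412; fixed 38; total 450.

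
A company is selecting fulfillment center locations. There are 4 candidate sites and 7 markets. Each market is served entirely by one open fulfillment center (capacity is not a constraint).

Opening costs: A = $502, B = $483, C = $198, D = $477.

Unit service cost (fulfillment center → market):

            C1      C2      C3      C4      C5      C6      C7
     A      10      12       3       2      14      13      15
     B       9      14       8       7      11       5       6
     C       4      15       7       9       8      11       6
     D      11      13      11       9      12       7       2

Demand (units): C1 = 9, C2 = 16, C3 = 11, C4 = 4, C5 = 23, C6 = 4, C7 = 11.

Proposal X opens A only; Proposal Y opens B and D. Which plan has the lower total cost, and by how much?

Proposal X is cheaper by 296.

Proposal X: {A}: C1→A 10·9=90, C2→A 12·16=192, C3→A 3·11=33, C4→A 2·4=8, C5→A 14·23=322, C6→A 13·4=52, C7→A 15·11=165. Service 862; fixed 502; total 1364.
Proposal Y: {B, D}: C1→B 9·9=81, C2→D 13·16=208, C3→B 8·11=88, C4→B 7·4=28, C5→B 11·23=253, C6→B 5·4=20, C7→D 2·11=22. Service 700; fixed 960; total 1660.
Difference: |1364 − 1660| = 296.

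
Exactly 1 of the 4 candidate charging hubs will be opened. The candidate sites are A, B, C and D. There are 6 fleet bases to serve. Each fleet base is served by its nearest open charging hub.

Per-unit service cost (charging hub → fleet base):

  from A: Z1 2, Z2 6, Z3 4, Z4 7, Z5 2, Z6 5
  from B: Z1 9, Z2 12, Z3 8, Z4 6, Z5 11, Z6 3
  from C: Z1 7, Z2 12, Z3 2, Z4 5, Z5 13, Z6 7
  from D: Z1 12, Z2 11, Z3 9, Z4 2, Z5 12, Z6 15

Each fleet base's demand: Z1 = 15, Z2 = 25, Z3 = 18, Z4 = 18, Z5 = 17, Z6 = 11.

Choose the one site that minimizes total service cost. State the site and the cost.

With exactly 1 open, each fleet base uses its cheapest among the chosen.
{A}: Z1→A 2·15=30, Z2→A 6·25=150, Z3→A 4·18=72, Z4→A 7·18=126, Z5→A 2·17=34, Z6→A 5·11=55. Service cost 467.
{C}: service cost 829
{B}: service cost 907
Among all 4 size-1 choices, {A} is lowest.

Choose A only; total service cost 467.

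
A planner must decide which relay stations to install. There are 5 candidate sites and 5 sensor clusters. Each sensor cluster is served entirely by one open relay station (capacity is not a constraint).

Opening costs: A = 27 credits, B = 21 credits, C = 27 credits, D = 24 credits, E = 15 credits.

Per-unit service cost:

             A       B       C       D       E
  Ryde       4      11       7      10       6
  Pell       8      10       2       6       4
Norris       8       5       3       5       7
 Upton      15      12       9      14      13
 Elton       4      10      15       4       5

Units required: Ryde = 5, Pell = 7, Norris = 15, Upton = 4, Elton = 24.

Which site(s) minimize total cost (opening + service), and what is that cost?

For any fixed open set, each sensor cluster goes to its cheapest open site; total = fixed + service.
{A, C}: Ryde→A 4·5=20, Pell→C 2·7=14, Norris→C 3·15=45, Upton→C 9·4=36, Elton→A 4·24=96. Service 211; fixed 54; total 265.
{C, D}: service 226 + fixed 51 = 277
{A, C, E}: service 211 + fixed 69 = 280
{A, B, C, D, E}: service 211 + fixed 114 = 325
No other subset beats 265.

Open A and C; minimum total cost 265.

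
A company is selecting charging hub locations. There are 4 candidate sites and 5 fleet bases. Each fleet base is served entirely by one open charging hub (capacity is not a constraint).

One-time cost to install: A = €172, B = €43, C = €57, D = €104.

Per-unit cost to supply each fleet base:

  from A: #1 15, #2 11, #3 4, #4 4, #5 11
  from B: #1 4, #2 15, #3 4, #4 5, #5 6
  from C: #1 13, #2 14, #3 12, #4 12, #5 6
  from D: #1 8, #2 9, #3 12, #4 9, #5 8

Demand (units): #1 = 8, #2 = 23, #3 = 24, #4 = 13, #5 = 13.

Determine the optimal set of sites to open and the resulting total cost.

Open B and D; minimum total cost 625.

For any fixed open set, each fleet base goes to its cheapest open site; total = fixed + service.
{B, D}: #1→B 4·8=32, #2→D 9·23=207, #3→B 4·24=96, #4→B 5·13=65, #5→B 6·13=78. Service 478; fixed 147; total 625.
{B}: #1→B 4·8=32, #2→B 15·23=345, #3→B 4·24=96, #4→B 5·13=65, #5→B 6·13=78. Service 616; fixed 43; total 659.
{B, C, D}: #1→B 4·8=32, #2→D 9·23=207, #3→B 4·24=96, #4→B 5·13=65, #5→B 6·13=78. Service 478; fixed 204; total 682.
{A, B, C, D}: service 465 + fixed 376 = 841
No other subset beats 625.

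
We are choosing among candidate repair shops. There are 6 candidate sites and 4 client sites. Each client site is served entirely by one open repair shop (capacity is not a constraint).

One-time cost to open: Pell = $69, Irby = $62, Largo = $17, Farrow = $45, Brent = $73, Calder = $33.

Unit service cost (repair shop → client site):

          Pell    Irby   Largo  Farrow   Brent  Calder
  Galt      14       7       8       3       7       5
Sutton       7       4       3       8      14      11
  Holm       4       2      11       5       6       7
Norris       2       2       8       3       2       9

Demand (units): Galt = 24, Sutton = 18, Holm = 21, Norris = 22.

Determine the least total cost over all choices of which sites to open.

Minimum total cost: 336

For any fixed open set, each client site goes to its cheapest open site; total = fixed + service.
{Irby, Largo, Farrow}: Galt→Farrow 3·24=72, Sutton→Largo 3·18=54, Holm→Irby 2·21=42, Norris→Irby 2·22=44. Service 212; fixed 124; total 336.
{Irby, Farrow}: Galt→Farrow 3·24=72, Sutton→Irby 4·18=72, Holm→Irby 2·21=42, Norris→Irby 2·22=44. Service 230; fixed 107; total 337.
{Largo, Farrow}: Galt→Farrow 3·24=72, Sutton→Largo 3·18=54, Holm→Farrow 5·21=105, Norris→Farrow 3·22=66. Service 297; fixed 62; total 359.
{Pell, Irby, Largo, Farrow, Brent, Calder}: service 212 + fixed 299 = 511
No other subset beats 336.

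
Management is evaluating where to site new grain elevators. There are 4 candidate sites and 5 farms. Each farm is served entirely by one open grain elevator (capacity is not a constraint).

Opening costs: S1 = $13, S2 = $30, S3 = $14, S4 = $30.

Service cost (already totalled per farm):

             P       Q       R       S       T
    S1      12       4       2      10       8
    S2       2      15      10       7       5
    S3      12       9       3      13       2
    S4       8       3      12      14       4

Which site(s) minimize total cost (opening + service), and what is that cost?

Open S1 only; minimum total cost 49.

For any fixed open set, each farm goes to its cheapest open site; total = fixed + service.
{S1}: P→S1 12, Q→S1 4, R→S1 2, S→S1 10, T→S1 8. Service 36; fixed 13; total 49.
{S3}: P→S3 12, Q→S3 9, R→S3 3, S→S3 13, T→S3 2. Service 39; fixed 14; total 53.
{S1, S3}: service 30 + fixed 27 = 57
{S1, S2, S3, S4}: service 16 + fixed 87 = 103
(All 15 nonempty subsets were checked; S1 only is lowest.)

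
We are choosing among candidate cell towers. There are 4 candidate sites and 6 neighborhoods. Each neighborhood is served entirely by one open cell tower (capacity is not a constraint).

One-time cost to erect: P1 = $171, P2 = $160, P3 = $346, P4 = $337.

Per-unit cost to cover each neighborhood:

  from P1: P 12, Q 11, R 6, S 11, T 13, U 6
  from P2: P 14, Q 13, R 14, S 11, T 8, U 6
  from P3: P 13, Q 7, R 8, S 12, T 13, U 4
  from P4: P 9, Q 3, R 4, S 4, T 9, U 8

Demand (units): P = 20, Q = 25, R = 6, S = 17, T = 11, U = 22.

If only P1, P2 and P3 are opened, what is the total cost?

Each neighborhood is assigned to its cheapest site among the open ones.
{P1, P2, P3}: P→P1 12·20=240, Q→P3 7·25=175, R→P1 6·6=36, S→P1 11·17=187, T→P2 8·11=88, U→P3 4·22=88. Service 814; fixed 677; total 1491.

Total cost: 1491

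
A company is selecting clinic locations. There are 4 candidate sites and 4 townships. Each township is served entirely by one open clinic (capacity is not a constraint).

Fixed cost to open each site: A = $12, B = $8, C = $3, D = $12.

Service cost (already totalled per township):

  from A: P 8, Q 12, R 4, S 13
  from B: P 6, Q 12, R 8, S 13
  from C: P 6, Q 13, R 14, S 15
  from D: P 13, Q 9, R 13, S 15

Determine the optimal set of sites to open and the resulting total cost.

For any fixed open set, each township goes to its cheapest open site; total = fixed + service.
{B}: P→B 6, Q→B 12, R→B 8, S→B 13. Service 39; fixed 8; total 47.
{A}: service 37 + fixed 12 = 49
{A, C}: service 35 + fixed 15 = 50
{A, B, C, D}: service 32 + fixed 35 = 67
No other subset beats 47.

Open B only; minimum total cost 47.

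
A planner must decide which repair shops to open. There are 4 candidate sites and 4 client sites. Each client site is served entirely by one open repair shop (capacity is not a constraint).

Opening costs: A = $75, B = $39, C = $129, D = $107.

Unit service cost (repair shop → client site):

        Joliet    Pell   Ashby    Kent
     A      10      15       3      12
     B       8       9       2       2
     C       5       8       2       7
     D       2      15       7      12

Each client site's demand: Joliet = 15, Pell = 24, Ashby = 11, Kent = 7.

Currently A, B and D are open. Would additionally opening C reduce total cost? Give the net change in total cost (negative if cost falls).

Current service cost with {A, B, D}: 282.
Adding C: each client site re-picks its cheapest; new service cost 258, saving 24.
Extra fixed cost: 129. Net change = 129 − 24 = 105.
(Totals: 503 → 608.)

No — net change +105 (cost rises by 105).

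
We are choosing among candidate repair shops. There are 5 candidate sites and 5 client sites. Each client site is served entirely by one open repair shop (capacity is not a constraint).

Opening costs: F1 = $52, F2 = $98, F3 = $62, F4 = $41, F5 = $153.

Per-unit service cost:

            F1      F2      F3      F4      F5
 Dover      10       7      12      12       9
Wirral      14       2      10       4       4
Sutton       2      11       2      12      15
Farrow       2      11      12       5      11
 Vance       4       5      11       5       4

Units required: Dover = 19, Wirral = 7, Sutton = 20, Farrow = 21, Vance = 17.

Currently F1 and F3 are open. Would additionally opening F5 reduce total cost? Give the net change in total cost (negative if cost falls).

No — net change +92 (cost rises by 92).

Current service cost with {F1, F3}: 410.
Adding F5: each client site re-picks its cheapest; new service cost 349, saving 61.
Extra fixed cost: 153. Net change = 153 − 61 = 92.
(Totals: 524 → 616.)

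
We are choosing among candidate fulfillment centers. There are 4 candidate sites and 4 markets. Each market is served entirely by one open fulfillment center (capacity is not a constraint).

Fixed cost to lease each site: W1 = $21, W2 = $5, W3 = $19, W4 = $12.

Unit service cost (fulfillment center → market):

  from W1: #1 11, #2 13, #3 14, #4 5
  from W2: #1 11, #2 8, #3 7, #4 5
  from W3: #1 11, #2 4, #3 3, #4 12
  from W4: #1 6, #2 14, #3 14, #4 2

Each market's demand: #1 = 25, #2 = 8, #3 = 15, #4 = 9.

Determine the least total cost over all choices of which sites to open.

Minimum total cost: 276

For any fixed open set, each market goes to its cheapest open site; total = fixed + service.
{W3, W4}: #1→W4 6·25=150, #2→W3 4·8=32, #3→W3 3·15=45, #4→W4 2·9=18. Service 245; fixed 31; total 276.
{W2, W3, W4}: service 245 + fixed 36 = 281
{W1, W3, W4}: #1→W4 6·25=150, #2→W3 4·8=32, #3→W3 3·15=45, #4→W4 2·9=18. Service 245; fixed 52; total 297.
{W1, W2, W3, W4}: #1→W4 6·25=150, #2→W3 4·8=32, #3→W3 3·15=45, #4→W4 2·9=18. Service 245; fixed 57; total 302.
(All 15 nonempty subsets were checked; W3 and W4 is lowest.)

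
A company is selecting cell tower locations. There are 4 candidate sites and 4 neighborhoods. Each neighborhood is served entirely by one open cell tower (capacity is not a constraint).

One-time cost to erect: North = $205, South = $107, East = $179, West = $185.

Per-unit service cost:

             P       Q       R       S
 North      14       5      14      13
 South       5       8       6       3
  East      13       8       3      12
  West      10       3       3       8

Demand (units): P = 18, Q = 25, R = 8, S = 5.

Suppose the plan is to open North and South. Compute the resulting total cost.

Total cost: 590

Each neighborhood is assigned to its cheapest site among the open ones.
{North, South}: P→South 5·18=90, Q→North 5·25=125, R→South 6·8=48, S→South 3·5=15. Service 278; fixed 312; total 590.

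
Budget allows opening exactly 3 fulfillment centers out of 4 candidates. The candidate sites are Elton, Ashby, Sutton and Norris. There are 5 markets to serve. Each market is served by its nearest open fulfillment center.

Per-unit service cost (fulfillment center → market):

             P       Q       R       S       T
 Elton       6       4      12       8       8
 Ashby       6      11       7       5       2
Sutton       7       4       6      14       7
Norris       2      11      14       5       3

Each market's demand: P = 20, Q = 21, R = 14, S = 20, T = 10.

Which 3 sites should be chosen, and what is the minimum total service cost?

With exactly 3 open, each market uses its cheapest among the chosen.
{Ashby, Sutton, Norris}: P→Norris 2·20=40, Q→Sutton 4·21=84, R→Sutton 6·14=84, S→Ashby 5·20=100, T→Ashby 2·10=20. Service cost 328.
{Elton, Sutton, Norris}: service cost 338
{Elton, Ashby, Norris}: service cost 342
Among all 4 size-3 choices, {Ashby, Sutton, Norris} is lowest.

Choose Ashby, Sutton and Norris; total service cost 328.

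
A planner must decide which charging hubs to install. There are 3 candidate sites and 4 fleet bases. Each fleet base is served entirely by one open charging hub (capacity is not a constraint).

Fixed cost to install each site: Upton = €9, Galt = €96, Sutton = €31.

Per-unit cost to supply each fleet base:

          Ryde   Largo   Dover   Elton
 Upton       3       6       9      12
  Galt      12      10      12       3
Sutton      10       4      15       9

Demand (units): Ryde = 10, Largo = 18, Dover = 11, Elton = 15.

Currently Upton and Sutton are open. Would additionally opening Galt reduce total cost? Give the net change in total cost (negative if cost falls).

No — net change +6 (cost rises by 6).

Current service cost with {Upton, Sutton}: 336.
Adding Galt: each fleet base re-picks its cheapest; new service cost 246, saving 90.
Extra fixed cost: 96. Net change = 96 − 90 = 6.
(Totals: 376 → 382.)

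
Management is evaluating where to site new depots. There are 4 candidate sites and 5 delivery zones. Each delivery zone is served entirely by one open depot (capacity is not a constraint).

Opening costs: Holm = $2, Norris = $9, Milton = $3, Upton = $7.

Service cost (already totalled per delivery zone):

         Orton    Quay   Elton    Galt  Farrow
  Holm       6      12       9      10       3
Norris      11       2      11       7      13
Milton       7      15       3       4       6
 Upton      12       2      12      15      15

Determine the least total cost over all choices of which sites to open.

Minimum total cost: 30

For any fixed open set, each delivery zone goes to its cheapest open site; total = fixed + service.
{Holm, Milton, Upton}: Orton→Holm 6, Quay→Upton 2, Elton→Milton 3, Galt→Milton 4, Farrow→Holm 3. Service 18; fixed 12; total 30.
{Holm, Norris, Milton}: service 18 + fixed 14 = 32
{Milton, Upton}: service 22 + fixed 10 = 32
{Holm, Norris, Milton, Upton}: Orton→Holm 6, Quay→Norris 2, Elton→Milton 3, Galt→Milton 4, Farrow→Holm 3. Service 18; fixed 21; total 39.
No other subset beats 30.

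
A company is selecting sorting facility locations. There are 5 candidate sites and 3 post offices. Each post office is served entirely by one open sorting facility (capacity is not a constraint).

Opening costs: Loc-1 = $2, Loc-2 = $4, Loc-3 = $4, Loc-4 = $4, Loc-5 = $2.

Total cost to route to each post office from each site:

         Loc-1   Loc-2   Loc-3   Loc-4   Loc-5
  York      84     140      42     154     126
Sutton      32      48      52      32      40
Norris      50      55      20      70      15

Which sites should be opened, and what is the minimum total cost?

For any fixed open set, each post office goes to its cheapest open site; total = fixed + service.
{Loc-1, Loc-3, Loc-5}: York→Loc-3 42, Sutton→Loc-1 32, Norris→Loc-5 15. Service 89; fixed 8; total 97.
{Loc-3, Loc-4, Loc-5}: York→Loc-3 42, Sutton→Loc-4 32, Norris→Loc-5 15. Service 89; fixed 10; total 99.
{Loc-1, Loc-3}: service 94 + fixed 6 = 100
{Loc-1, Loc-2, Loc-3, Loc-4, Loc-5}: service 89 + fixed 16 = 105
No other subset beats 97.

Open Loc-1, Loc-3 and Loc-5; minimum total cost 97.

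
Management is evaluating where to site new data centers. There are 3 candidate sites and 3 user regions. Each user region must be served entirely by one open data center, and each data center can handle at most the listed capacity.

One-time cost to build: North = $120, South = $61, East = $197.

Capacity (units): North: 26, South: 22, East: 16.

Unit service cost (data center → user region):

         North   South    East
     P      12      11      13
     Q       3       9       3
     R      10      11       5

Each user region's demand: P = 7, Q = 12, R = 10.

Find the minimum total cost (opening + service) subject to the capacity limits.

Minimum total cost: 394

Open {North, South}: P→South 11·7=77, Q→North 3·12=36, R→North 10·10=100.
Loads: North carries 22/26, South carries 7/22. Service 213; fixed 181; total 394.
Next best feasible plan costs 404.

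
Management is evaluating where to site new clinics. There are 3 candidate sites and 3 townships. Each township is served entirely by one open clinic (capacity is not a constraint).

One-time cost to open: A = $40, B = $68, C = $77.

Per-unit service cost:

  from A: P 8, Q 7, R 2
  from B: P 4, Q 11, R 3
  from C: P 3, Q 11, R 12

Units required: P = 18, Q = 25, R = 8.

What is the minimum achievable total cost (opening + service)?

Minimum total cost: 362

For any fixed open set, each township goes to its cheapest open site; total = fixed + service.
{A, C}: P→C 3·18=54, Q→A 7·25=175, R→A 2·8=16. Service 245; fixed 117; total 362.
{A, B}: service 263 + fixed 108 = 371
{A}: service 335 + fixed 40 = 375
{A, B, C}: P→C 3·18=54, Q→A 7·25=175, R→A 2·8=16. Service 245; fixed 185; total 430.
(All 7 nonempty subsets were checked; A and C is lowest.)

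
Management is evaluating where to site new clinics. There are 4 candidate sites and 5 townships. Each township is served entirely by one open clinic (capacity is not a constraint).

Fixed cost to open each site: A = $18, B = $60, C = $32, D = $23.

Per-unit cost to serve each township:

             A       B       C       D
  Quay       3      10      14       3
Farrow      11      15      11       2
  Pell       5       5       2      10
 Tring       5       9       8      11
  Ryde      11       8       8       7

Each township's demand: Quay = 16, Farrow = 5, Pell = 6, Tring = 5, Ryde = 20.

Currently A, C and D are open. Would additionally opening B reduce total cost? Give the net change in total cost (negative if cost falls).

Current service cost with {A, C, D}: 235.
Adding B: each township re-picks its cheapest; new service cost 235, saving 0.
Extra fixed cost: 60. Net change = 60 − 0 = 60.
(Totals: 308 → 368.)

No — net change +60 (cost rises by 60).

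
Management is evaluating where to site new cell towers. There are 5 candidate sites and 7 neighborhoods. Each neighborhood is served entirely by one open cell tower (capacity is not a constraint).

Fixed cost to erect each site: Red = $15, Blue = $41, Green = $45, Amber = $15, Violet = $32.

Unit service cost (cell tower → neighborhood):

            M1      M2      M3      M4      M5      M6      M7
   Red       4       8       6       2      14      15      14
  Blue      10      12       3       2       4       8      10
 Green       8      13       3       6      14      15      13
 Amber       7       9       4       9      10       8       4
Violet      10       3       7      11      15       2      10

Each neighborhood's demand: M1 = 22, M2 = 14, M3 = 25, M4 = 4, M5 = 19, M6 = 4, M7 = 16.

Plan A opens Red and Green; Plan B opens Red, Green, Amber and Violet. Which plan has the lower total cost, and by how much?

Plan A: {Red, Green}: M1→Red 4·22=88, M2→Red 8·14=112, M3→Green 3·25=75, M4→Red 2·4=8, M5→Red 14·19=266, M6→Red 15·4=60, M7→Green 13·16=208. Service 817; fixed 60; total 877.
Plan B: {Red, Green, Amber, Violet}: M1→Red 4·22=88, M2→Violet 3·14=42, M3→Green 3·25=75, M4→Red 2·4=8, M5→Amber 10·19=190, M6→Violet 2·4=8, M7→Amber 4·16=64. Service 475; fixed 107; total 582.
Difference: |877 − 582| = 295.

Plan B is cheaper by 295.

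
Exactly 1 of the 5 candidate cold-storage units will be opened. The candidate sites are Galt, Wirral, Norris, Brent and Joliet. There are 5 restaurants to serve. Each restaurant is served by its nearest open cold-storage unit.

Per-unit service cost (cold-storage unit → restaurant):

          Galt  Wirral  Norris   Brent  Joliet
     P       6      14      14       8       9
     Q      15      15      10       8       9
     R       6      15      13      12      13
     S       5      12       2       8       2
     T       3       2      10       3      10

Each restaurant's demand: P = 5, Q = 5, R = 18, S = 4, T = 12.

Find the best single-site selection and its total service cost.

With exactly 1 open, each restaurant uses its cheapest among the chosen.
{Galt}: P→Galt 6·5=30, Q→Galt 15·5=75, R→Galt 6·18=108, S→Galt 5·4=20, T→Galt 3·12=36. Service cost 269.
{Brent}: service cost 364
{Joliet}: service cost 452
Among all 5 size-1 choices, {Galt} is lowest.

Choose Galt only; total service cost 269.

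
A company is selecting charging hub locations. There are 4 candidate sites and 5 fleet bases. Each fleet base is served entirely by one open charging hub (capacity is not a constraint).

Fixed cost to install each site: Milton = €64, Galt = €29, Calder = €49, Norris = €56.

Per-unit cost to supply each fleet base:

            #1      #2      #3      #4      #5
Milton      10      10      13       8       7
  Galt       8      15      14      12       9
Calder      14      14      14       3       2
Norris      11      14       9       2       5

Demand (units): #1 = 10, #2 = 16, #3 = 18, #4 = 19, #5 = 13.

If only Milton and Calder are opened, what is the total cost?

Each fleet base is assigned to its cheapest site among the open ones.
{Milton, Calder}: #1→Milton 10·10=100, #2→Milton 10·16=160, #3→Milton 13·18=234, #4→Calder 3·19=57, #5→Calder 2·13=26. Service 577; fixed 113; total 690.

Total cost: 690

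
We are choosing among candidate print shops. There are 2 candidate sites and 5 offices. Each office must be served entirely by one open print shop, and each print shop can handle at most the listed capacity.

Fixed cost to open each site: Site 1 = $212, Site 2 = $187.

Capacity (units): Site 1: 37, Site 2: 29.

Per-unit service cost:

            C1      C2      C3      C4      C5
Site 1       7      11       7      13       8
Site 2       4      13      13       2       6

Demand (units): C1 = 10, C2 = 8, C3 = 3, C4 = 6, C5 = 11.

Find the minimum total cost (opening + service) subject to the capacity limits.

Minimum total cost: 626

Open {Site 1, Site 2}: C1→Site 2 4·10=40, C2→Site 1 11·8=88, C3→Site 1 7·3=21, C4→Site 2 2·6=12, C5→Site 2 6·11=66.
Loads: Site 1 carries 11/37, Site 2 carries 27/29. Service 227; fixed 399; total 626.
Next best feasible plan costs 648.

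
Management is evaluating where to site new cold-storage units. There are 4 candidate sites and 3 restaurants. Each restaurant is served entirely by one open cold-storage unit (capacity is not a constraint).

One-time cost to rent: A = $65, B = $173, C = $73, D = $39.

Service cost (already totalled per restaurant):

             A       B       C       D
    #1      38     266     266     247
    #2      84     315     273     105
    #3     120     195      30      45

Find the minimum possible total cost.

For any fixed open set, each restaurant goes to its cheapest open site; total = fixed + service.
{A, D}: #1→A 38, #2→A 84, #3→D 45. Service 167; fixed 104; total 271.
{A, C}: #1→A 38, #2→A 84, #3→C 30. Service 152; fixed 138; total 290.
{A}: service 242 + fixed 65 = 307
{A, B, C, D}: service 152 + fixed 350 = 502
No other subset beats 271.

Minimum total cost: 271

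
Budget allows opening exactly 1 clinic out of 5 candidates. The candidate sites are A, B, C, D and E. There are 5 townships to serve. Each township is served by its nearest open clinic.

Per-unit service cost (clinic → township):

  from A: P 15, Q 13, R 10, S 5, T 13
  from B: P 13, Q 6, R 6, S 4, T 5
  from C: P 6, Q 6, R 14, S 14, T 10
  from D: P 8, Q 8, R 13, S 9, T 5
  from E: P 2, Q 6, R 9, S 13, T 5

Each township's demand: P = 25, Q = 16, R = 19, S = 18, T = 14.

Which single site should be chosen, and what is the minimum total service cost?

With exactly 1 open, each township uses its cheapest among the chosen.
{E}: P→E 2·25=50, Q→E 6·16=96, R→E 9·19=171, S→E 13·18=234, T→E 5·14=70. Service cost 621.
{B}: service cost 677
{D}: service cost 807
Among all 5 size-1 choices, {E} is lowest.

Choose E only; total service cost 621.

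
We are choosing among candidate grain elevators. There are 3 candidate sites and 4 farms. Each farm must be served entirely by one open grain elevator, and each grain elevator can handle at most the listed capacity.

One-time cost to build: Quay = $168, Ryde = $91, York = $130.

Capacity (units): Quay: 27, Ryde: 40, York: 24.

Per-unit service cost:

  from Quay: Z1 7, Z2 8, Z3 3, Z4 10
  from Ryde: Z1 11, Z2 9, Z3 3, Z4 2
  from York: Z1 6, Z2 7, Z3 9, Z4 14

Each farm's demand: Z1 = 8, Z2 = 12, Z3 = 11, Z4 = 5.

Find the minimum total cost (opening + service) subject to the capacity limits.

Open {Ryde}: Z1→Ryde 11·8=88, Z2→Ryde 9·12=108, Z3→Ryde 3·11=33, Z4→Ryde 2·5=10.
Loads: Ryde carries 36/40. Service 239; fixed 91; total 330.
Next best feasible plan costs 396.

Minimum total cost: 330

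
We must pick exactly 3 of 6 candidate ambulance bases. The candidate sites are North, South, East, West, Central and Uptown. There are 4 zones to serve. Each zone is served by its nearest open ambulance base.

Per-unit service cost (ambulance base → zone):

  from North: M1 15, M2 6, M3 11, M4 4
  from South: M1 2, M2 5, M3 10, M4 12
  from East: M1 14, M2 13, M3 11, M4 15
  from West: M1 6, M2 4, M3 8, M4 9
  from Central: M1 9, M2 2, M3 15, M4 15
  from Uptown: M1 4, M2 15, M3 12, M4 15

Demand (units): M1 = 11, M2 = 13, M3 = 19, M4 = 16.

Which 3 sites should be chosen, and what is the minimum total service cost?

With exactly 3 open, each zone uses its cheapest among the chosen.
{North, South, West}: M1→South 2·11=22, M2→West 4·13=52, M3→West 8·19=152, M4→North 4·16=64. Service cost 290.
{North, South, Central}: service cost 302
{North, West, Central}: service cost 308
Among all 20 size-3 choices, {North, South, West} is lowest.

Choose North, South and West; total service cost 290.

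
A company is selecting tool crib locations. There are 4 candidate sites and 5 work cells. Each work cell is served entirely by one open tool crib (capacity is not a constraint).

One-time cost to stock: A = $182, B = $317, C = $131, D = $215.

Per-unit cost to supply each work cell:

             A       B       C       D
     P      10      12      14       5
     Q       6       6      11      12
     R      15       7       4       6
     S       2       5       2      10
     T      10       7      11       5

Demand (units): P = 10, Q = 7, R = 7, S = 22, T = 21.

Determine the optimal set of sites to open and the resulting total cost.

For any fixed open set, each work cell goes to its cheapest open site; total = fixed + service.
{C, D}: P→D 5·10=50, Q→C 11·7=77, R→C 4·7=28, S→C 2·22=44, T→D 5·21=105. Service 304; fixed 346; total 650.
{C}: P→C 14·10=140, Q→C 11·7=77, R→C 4·7=28, S→C 2·22=44, T→C 11·21=231. Service 520; fixed 131; total 651.
{A, D}: service 283 + fixed 397 = 680
{A, B, C, D}: P→D 5·10=50, Q→A 6·7=42, R→C 4·7=28, S→A 2·22=44, T→D 5·21=105. Service 269; fixed 845; total 1114.
(All 15 nonempty subsets were checked; C and D is lowest.)

Open C and D; minimum total cost 650.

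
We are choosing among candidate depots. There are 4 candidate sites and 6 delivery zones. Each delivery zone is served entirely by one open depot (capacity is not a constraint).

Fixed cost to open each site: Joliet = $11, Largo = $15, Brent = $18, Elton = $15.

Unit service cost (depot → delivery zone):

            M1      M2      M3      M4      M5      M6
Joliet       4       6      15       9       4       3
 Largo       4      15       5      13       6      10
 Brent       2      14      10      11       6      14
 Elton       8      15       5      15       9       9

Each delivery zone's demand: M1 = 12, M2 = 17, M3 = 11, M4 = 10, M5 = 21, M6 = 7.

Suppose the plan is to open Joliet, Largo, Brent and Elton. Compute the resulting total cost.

Each delivery zone is assigned to its cheapest site among the open ones.
{Joliet, Largo, Brent, Elton}: M1→Brent 2·12=24, M2→Joliet 6·17=102, M3→Largo 5·11=55, M4→Joliet 9·10=90, M5→Joliet 4·21=84, M6→Joliet 3·7=21. Service 376; fixed 59; total 435.

Total cost: 435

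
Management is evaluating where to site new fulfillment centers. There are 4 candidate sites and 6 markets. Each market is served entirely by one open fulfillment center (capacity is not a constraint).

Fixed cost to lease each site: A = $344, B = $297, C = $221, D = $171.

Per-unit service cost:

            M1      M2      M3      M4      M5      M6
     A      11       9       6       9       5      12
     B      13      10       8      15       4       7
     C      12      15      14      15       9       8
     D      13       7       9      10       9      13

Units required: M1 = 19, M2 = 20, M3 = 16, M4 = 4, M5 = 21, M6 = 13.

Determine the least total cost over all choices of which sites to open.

For any fixed open set, each market goes to its cheapest open site; total = fixed + service.
{D}: M1→D 13·19=247, M2→D 7·20=140, M3→D 9·16=144, M4→D 10·4=40, M5→D 9·21=189, M6→D 13·13=169. Service 929; fixed 171; total 1100.
{B}: service 810 + fixed 297 = 1107
{A}: service 782 + fixed 344 = 1126
{A, B, C, D}: M1→A 11·19=209, M2→D 7·20=140, M3→A 6·16=96, M4→A 9·4=36, M5→B 4·21=84, M6→B 7·13=91. Service 656; fixed 1033; total 1689.
No other subset beats 1100.

Minimum total cost: 1100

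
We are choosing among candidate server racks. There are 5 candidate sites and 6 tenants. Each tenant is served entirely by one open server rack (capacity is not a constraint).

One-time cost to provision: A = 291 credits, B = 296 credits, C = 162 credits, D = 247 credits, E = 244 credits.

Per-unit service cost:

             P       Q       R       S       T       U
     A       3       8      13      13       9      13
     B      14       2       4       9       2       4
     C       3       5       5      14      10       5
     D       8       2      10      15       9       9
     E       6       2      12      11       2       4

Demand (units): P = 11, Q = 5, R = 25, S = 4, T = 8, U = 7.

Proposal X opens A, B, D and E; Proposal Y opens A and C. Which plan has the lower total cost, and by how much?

Proposal Y is cheaper by 506.

Proposal X: {A, B, D, E}: P→A 3·11=33, Q→B 2·5=10, R→B 4·25=100, S→B 9·4=36, T→B 2·8=16, U→B 4·7=28. Service 223; fixed 1078; total 1301.
Proposal Y: {A, C}: P→A 3·11=33, Q→C 5·5=25, R→C 5·25=125, S→A 13·4=52, T→A 9·8=72, U→C 5·7=35. Service 342; fixed 453; total 795.
Difference: |1301 − 795| = 506.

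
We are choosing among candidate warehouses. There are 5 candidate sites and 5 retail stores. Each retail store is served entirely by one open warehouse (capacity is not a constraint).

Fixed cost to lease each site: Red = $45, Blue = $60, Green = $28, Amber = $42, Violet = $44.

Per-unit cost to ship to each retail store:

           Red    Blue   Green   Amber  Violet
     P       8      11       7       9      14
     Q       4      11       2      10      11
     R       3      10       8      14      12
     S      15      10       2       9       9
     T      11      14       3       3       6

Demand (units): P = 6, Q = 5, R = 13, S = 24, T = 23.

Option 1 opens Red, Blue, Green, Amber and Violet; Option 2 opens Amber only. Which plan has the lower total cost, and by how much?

Option 1: {Red, Blue, Green, Amber, Violet}: P→Green 7·6=42, Q→Green 2·5=10, R→Red 3·13=39, S→Green 2·24=48, T→Green 3·23=69. Service 208; fixed 219; total 427.
Option 2: {Amber}: P→Amber 9·6=54, Q→Amber 10·5=50, R→Amber 14·13=182, S→Amber 9·24=216, T→Amber 3·23=69. Service 571; fixed 42; total 613.
Difference: |427 − 613| = 186.

Option 1 is cheaper by 186.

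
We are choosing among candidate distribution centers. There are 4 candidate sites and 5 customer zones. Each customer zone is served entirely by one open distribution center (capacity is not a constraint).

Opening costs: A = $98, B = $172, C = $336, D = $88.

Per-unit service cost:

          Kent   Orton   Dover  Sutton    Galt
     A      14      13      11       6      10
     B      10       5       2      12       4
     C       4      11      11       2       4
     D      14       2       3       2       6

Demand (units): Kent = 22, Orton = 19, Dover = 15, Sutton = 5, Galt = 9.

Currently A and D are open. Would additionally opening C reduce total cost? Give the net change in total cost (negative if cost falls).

Current service cost with {A, D}: 455.
Adding C: each customer zone re-picks its cheapest; new service cost 217, saving 238.
Extra fixed cost: 336. Net change = 336 − 238 = 98.
(Totals: 641 → 739.)

No — net change +98 (cost rises by 98).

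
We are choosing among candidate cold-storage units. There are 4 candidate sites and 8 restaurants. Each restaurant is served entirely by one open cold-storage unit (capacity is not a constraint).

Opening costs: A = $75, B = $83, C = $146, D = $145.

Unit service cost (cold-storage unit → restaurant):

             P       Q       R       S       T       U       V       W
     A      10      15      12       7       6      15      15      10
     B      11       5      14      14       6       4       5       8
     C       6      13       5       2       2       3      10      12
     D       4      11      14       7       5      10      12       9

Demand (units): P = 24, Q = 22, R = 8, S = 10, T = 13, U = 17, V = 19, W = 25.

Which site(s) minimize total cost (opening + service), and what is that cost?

Open B and C; minimum total cost 915.

For any fixed open set, each restaurant goes to its cheapest open site; total = fixed + service.
{B, C}: P→C 6·24=144, Q→B 5·22=110, R→C 5·8=40, S→C 2·10=20, T→C 2·13=26, U→C 3·17=51, V→B 5·19=95, W→B 8·25=200. Service 686; fixed 229; total 915.
{A, B, C}: service 686 + fixed 304 = 990
{B, C, D}: service 638 + fixed 374 = 1012
{A, B, C, D}: P→D 4·24=96, Q→B 5·22=110, R→C 5·8=40, S→C 2·10=20, T→C 2·13=26, U→C 3·17=51, V→B 5·19=95, W→B 8·25=200. Service 638; fixed 449; total 1087.
No other subset beats 915.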